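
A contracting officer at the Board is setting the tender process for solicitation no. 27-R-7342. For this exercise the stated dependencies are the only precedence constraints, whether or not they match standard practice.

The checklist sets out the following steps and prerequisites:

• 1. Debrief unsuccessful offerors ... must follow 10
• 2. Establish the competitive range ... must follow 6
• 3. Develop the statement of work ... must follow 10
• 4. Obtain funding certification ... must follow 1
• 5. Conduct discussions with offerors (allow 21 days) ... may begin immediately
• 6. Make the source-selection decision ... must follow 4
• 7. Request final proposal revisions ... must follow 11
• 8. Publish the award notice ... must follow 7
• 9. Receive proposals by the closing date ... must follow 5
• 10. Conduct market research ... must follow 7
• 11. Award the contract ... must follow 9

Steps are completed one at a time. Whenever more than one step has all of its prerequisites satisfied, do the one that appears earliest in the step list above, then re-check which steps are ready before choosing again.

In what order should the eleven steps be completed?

5 has no prerequisites → 5 first.
Next only 9 has its prerequisites met → 9.
11 needed 9, now all done → 11.
That leaves 7 as the only ready step → 7.
Now 8 and 10 have their prerequisites met. 8 is listed earlier, so 8 next.
10 needed 7, now all done → 10.
Now 1 and 3 have their prerequisites met. 1 is listed earlier, so 1 next.
3 and 4 are both available; 3 is listed earlier → 3.
4 is the only step now ready → 4.
6 is the only step now ready → 6.
That leaves 2 as the only ready step → 2.

5, 9, 11, 7, 8, 10, 1, 3, 4, 6, 2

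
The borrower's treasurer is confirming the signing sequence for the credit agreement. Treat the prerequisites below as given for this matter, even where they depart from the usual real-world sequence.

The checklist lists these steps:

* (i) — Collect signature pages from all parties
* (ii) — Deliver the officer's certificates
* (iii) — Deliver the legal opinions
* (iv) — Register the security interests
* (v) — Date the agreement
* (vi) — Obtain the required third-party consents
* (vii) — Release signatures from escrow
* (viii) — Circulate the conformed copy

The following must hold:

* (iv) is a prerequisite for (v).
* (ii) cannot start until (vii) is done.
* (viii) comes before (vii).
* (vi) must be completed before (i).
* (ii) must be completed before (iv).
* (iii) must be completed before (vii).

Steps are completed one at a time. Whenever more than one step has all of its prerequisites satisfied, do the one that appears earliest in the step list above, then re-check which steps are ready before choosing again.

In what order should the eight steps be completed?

(iii) → (vi) → (i) → (viii) → (vii) → (ii) → (iv) → (v)

(iii), (vi) and (viii) have no prerequisites; (iii) is listed earlier, so (iii) is first.
(vi) and (viii) are both available; (vi) is listed earlier → (vi).
Ready: (i) and (viii). (i) is listed earlier → (i).
Next only (viii) has its prerequisites met → (viii).
Next only (vii) has its prerequisites met → (vii).
Next only (ii) has its prerequisites met → (ii).
Next only (iv) has its prerequisites met → (iv).
That leaves (v) as the only ready step → (v).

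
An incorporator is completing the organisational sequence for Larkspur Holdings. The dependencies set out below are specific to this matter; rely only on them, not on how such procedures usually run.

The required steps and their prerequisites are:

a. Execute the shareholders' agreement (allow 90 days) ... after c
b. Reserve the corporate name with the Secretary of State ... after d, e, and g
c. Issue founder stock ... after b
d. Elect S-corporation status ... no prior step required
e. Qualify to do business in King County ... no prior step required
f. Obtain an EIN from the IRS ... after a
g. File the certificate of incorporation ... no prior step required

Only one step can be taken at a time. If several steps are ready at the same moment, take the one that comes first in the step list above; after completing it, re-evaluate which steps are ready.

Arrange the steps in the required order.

d, e and g have no prerequisites; d is listed earlier, so d is first.
Ready: e and g. e is listed earlier → e.
g is the only step now ready → g.
Next only b has its prerequisites met → b.
Next only c has its prerequisites met → c.
Next only a has its prerequisites met → a.
f is the only step now ready → f.

d → e → g → b → c → a → f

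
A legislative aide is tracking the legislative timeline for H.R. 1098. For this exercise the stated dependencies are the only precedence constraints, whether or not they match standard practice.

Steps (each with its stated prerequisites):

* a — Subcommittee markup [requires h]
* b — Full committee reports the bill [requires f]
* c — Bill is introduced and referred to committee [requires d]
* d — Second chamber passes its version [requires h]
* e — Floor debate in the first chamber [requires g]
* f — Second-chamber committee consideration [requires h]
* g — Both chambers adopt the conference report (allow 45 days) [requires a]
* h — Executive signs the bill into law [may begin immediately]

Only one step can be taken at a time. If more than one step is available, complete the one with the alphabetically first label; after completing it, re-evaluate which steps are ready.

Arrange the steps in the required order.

h → a → d → c → f → b → g → e

Only h has no prerequisites, so it is first.
Ready: a, d and f. a has the earlier label → a.
Ready: d, f and g. d has the earlier label → d.
Ready: c, f and g. c has the earlier label → c.
Now f and g have their prerequisites met. f has the earlier label, so f next.
b and g are both available; b has the earlier label → b.
g is the only step now ready → g.
Next only e has its prerequisites met → e.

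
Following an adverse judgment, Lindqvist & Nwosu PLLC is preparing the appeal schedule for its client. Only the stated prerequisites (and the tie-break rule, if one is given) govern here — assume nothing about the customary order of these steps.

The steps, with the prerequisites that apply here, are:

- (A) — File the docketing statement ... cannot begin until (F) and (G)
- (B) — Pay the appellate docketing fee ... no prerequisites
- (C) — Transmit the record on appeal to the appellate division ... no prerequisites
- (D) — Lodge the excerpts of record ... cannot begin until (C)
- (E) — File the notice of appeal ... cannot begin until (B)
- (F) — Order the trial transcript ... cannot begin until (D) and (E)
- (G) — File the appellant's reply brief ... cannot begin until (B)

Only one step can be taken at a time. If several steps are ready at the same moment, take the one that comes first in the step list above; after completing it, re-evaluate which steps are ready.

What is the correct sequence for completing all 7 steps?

(B) and (C) have no prerequisites; (B) is listed earlier, so (B) is first.
(E) and (G) now also ready, so the ready set is {(C), (E), (G)}; (C) is listed earlier → (C).
Now (D), (E) and (G) have their prerequisites met. (D) is listed earlier, so (D) next.
Now (E) and (G) have their prerequisites met. (E) is listed earlier, so (E) next.
Now (F) and (G) have their prerequisites met. (F) is listed earlier, so (F) next.
Next only (G) has its prerequisites met → (G).
(A) is the only step now ready → (A).

(B) → (C) → (D) → (E) → (F) → (G) → (A)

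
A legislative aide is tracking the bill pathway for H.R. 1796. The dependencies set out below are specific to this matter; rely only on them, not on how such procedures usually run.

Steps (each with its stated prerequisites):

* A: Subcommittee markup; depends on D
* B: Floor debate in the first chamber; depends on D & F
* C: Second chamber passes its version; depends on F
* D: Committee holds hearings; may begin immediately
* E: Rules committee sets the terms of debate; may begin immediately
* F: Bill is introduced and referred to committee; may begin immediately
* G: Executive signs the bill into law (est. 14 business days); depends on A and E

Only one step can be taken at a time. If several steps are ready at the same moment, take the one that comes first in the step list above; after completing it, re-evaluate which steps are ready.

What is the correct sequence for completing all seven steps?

D → A → E → F → B → C → G

Nothing is required for D, E and F. D is listed earlier → D first.
A now also ready, so the ready set is {A, E, F}; A is listed earlier → A.
Ready: E and F. E is listed earlier → E.
G now also ready, so the ready set is {F, G}; F is listed earlier → F.
B and C now also ready, so the ready set is {B, C, G}; B is listed earlier → B.
C and G are both available; C is listed earlier → C.
Next only G has its prerequisites met → G.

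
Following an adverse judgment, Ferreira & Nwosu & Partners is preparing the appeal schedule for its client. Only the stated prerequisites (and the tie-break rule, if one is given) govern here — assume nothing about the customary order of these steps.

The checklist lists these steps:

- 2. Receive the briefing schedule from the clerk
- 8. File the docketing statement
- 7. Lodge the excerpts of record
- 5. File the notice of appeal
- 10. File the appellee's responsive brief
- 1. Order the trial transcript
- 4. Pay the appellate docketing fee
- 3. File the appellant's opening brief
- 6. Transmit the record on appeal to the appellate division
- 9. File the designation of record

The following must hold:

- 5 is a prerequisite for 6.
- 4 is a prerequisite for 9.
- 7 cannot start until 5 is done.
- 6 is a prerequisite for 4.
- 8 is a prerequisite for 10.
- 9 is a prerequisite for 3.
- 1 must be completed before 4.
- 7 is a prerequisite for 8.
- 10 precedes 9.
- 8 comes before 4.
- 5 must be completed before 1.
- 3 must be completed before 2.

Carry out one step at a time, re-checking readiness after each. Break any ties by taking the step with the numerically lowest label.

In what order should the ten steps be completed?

5 1 6 7 8 4 10 9 3 2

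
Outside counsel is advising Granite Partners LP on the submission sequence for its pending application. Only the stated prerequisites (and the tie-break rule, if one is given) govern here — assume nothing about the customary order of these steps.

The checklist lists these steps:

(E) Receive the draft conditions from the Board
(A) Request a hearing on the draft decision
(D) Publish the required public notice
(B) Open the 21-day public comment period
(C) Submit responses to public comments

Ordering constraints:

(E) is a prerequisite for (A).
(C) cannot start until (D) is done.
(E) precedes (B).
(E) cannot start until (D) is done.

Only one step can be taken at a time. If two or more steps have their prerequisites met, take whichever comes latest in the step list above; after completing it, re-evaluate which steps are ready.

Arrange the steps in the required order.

Only (D) has no prerequisites, so it is first.
Ready: (C) and (E). (C) is listed later → (C).
(E) is the only step now ready → (E).
Now (B) and (A) have their prerequisites met. (B) is listed later, so (B) next.
Next only (A) has its prerequisites met → (A).

(D), (C), (E), (B), (A)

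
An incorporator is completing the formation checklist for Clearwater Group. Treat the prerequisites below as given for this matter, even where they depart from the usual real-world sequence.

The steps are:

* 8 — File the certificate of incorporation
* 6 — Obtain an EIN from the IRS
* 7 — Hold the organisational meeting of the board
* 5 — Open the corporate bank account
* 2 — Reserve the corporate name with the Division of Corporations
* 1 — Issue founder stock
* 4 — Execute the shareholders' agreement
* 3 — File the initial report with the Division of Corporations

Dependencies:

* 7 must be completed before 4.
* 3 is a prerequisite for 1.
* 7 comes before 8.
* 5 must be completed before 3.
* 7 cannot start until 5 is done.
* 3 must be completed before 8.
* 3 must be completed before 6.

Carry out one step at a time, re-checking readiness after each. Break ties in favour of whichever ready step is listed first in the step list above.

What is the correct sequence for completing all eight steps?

5, 7, 2, 4, 3, 8, 6, 1

5 and 2 have no prerequisites; 5 is listed earlier, so 5 is first.
7 and 3 now also ready, so the ready set is {7, 2, 3}; 7 is listed earlier → 7.
4 now also ready, so the ready set is {2, 4, 3}; 2 is listed earlier → 2.
Ready: 4 and 3. 4 is listed earlier → 4.
3 needed 5, now all done → 3.
Now 8, 6 and 1 have their prerequisites met. 8 is listed earlier, so 8 next.
Ready: 6 and 1. 6 is listed earlier → 6.
1 is the only step now ready → 1.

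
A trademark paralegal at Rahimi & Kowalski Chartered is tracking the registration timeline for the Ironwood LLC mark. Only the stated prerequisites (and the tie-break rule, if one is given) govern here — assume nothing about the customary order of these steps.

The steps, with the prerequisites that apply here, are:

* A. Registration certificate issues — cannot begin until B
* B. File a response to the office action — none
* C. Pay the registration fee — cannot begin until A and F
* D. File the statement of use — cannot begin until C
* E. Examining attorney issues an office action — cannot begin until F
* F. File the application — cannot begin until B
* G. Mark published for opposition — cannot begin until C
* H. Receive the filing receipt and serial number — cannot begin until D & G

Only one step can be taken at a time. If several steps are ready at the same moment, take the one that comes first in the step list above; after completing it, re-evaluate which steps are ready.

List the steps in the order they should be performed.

B, A, F, C, D, E, G, H

B has no prerequisites → B first.
Ready: A and F. A is listed earlier → A.
That leaves F as the only ready step → F.
Ready: C and E. C is listed earlier → C.
D and G now also ready, so the ready set is {D, E, G}; D is listed earlier → D.
Now E and G have their prerequisites met. E is listed earlier, so E next.
Next only G has its prerequisites met → G.
H needed D and G, now all done → H.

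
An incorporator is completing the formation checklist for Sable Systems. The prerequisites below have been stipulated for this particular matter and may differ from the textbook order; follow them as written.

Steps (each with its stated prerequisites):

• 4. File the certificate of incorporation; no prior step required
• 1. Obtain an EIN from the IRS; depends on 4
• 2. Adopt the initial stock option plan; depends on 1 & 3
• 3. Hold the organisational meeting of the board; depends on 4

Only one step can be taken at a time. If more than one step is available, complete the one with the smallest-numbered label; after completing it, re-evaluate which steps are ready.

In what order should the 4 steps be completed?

Only 4 has no prerequisites, so it is first.
1 and 3 are both available; 1 has the earlier label → 1.
3 is the only step now ready → 3.
2 needed 1 and 3, now all done → 2.

4 1 3 2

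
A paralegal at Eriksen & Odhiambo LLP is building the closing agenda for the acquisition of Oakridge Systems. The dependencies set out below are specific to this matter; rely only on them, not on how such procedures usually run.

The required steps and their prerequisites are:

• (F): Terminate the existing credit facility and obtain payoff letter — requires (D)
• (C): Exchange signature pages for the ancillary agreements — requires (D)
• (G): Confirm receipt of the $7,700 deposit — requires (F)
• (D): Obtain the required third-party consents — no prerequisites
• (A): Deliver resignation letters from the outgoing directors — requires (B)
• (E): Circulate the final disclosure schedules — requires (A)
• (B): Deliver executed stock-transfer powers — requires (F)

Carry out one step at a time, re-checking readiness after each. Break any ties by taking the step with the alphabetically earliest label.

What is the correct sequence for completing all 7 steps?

(D), (C), (F), (B), (A), (E), (G)

(D) is the only step with nothing outstanding, so it goes first.
Ready: (C) and (F). (C) has the earlier label → (C).
(F) is the only step now ready → (F).
(B) and (G) are both available; (B) has the earlier label → (B).
(A) now also ready, so the ready set is {(A), (G)}; (A) has the earlier label → (A).
(E) now also ready, so the ready set is {(E), (G)}; (E) has the earlier label → (E).
(G) needed (F), now all done → (G).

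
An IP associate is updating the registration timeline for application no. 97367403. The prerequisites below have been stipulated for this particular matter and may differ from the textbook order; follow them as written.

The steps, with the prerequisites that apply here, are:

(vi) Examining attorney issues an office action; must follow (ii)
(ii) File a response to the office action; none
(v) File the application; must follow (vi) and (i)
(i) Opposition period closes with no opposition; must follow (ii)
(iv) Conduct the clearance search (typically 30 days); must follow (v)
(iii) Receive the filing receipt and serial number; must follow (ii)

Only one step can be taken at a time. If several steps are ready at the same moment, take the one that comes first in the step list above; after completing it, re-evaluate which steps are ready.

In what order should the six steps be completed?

(ii) (vi) (i) (v) (iv) (iii)

Only (ii) has no prerequisites, so it is first.
Ready: (vi), (i) and (iii). (vi) is listed earlier → (vi).
(i) and (iii) are both available; (i) is listed earlier → (i).
Now (v) and (iii) have their prerequisites met. (v) is listed earlier, so (v) next.
(iv) now also ready, so the ready set is {(iv), (iii)}; (iv) is listed earlier → (iv).
(iii) needed (ii), now all done → (iii).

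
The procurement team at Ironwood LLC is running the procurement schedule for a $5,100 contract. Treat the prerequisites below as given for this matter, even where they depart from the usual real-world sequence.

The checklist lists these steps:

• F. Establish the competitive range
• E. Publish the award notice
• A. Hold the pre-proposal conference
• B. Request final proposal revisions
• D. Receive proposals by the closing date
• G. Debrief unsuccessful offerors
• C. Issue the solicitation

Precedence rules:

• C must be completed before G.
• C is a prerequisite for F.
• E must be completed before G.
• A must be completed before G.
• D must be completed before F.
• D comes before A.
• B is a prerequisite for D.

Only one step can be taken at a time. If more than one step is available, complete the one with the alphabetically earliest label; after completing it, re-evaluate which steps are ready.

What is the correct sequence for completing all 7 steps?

B → C → D → A → E → F → G

Nothing is required for B, C and E. B has the earlier label → B first.
D now also ready, so the ready set is {C, D, E}; C has the earlier label → C.
Now D and E have their prerequisites met. D has the earlier label, so D next.
A and F now also ready, so the ready set is {A, E, F}; A has the earlier label → A.
Now E and F have their prerequisites met. E has the earlier label, so E next.
Now F and G have their prerequisites met. F has the earlier label, so F next.
G needed A, C and E, now all done → G.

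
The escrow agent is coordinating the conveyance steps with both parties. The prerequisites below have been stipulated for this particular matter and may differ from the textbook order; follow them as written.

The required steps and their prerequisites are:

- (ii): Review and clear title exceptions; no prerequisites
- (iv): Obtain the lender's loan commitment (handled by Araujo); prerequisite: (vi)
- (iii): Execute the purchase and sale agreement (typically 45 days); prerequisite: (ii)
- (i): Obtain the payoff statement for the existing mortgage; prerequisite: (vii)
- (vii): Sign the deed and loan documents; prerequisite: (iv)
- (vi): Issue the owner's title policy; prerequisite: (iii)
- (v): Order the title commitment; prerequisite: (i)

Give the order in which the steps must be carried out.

(ii) has no prerequisites → (ii) first.
(iii) needed (ii), now all done → (iii).
That leaves (vi) as the only ready step → (vi).
Next only (iv) has its prerequisites met → (iv).
(vii) needed (iv), now all done → (vii).
(i) needed (vii), now all done → (i).
(v) needed (i), now all done → (v).

(ii), (iii), (vi), (iv), (vii), (i), (v)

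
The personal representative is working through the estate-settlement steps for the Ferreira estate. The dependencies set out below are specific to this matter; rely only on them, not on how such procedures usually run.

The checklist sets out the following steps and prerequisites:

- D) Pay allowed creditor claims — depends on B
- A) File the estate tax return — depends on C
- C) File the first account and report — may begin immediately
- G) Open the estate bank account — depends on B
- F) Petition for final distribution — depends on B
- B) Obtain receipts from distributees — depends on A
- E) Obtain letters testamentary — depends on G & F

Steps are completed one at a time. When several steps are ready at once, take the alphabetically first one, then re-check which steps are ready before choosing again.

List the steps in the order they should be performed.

C, A, B, D, F, G, E

C is the only step with nothing outstanding, so it goes first.
A needed C, now all done → A.
B needed A, now all done → B.
Now D, F and G have their prerequisites met. D has the earlier label, so D next.
Ready: F and G. F has the earlier label → F.
G needed B, now all done → G.
Next only E has its prerequisites met → E.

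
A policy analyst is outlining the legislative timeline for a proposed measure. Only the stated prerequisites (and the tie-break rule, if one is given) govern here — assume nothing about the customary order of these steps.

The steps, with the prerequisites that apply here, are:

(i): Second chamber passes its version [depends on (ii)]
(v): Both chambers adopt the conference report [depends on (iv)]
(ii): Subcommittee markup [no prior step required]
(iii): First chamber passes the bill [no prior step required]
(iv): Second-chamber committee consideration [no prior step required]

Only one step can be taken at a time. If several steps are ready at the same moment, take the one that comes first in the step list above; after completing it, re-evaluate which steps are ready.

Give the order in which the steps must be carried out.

Nothing is required for (ii), (iii) and (iv). (ii) is listed earlier → (ii) first.
(i), (iii) and (iv) are all available; (i) is listed earlier → (i).
Ready: (iii) and (iv). (iii) is listed earlier → (iii).
Next only (iv) has its prerequisites met → (iv).
(v) needed (iv), now all done → (v).

(ii), (i), (iii), (iv), (v)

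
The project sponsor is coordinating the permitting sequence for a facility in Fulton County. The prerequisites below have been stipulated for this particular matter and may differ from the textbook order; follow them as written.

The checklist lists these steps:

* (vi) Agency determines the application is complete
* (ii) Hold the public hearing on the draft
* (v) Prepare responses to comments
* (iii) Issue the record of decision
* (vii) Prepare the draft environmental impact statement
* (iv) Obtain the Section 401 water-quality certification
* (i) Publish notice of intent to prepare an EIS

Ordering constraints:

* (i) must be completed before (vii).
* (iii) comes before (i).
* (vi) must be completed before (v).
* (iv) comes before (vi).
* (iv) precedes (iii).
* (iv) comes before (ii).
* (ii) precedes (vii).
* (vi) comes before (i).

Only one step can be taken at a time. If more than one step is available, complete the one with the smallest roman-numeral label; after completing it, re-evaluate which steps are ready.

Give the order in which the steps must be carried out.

(iv) (ii) (iii) (vi) (i) (v) (vii)

(iv) is the only step with nothing outstanding, so it goes first.
Now (ii), (iii) and (vi) have their prerequisites met. (ii) has the earlier label, so (ii) next.
(iii) and (vi) are both available; (iii) has the earlier label → (iii).
(vi) needed (iv), now all done → (vi).
(i) and (v) are both available; (i) has the earlier label → (i).
Ready: (v) and (vii). (v) has the earlier label → (v).
(vii) is the only step now ready → (vii).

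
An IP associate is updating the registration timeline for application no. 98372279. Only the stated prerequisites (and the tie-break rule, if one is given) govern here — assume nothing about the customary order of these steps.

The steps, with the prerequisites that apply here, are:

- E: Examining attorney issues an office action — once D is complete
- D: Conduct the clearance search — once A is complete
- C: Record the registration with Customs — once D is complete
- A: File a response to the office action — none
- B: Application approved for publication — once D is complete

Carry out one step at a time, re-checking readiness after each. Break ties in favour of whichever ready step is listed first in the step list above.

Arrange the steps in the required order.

Only A has no prerequisites, so it is first.
Next only D has its prerequisites met → D.
E, C and B are all available; E is listed earlier → E.
C and B are both available; C is listed earlier → C.
B needed D, now all done → B.

A D E C B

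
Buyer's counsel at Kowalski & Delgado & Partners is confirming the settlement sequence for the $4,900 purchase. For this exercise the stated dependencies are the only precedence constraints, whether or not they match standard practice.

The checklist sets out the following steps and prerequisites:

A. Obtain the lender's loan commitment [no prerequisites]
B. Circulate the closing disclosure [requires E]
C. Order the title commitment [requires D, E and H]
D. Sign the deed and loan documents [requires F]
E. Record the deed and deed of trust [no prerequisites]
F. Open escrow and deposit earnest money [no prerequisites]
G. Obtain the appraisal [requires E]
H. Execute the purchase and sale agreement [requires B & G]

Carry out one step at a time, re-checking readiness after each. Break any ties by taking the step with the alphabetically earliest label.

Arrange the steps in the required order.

A E B F D G H C

Nothing is required for A, E and F. A has the earlier label → A first.
Ready: E and F. E has the earlier label → E.
B and G now also ready, so the ready set is {B, F, G}; B has the earlier label → B.
Ready: F and G. F has the earlier label → F.
D now also ready, so the ready set is {D, G}; D has the earlier label → D.
G needed E, now all done → G.
H needed B and G, now all done → H.
That leaves C as the only ready step → C.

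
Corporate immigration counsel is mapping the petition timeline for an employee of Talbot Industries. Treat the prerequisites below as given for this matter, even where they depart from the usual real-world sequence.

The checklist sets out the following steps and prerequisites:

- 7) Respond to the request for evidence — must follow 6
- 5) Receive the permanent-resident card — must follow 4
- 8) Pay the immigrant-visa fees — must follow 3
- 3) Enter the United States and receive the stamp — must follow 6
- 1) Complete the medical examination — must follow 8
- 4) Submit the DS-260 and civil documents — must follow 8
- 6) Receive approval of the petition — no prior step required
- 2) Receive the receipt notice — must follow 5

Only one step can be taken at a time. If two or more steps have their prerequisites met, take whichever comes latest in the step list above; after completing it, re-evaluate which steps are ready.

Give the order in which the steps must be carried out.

6 has no prerequisites → 6 first.
3 and 7 are both available; 3 is listed later → 3.
8 now also ready, so the ready set is {8, 7}; 8 is listed later → 8.
4, 1 and 7 are all available; 4 is listed later → 4.
5 now also ready, so the ready set is {1, 5, 7}; 1 is listed later → 1.
Now 5 and 7 have their prerequisites met. 5 is listed later, so 5 next.
2 now also ready, so the ready set is {2, 7}; 2 is listed later → 2.
7 needed 6, now all done → 7.

6, 3, 8, 4, 1, 5, 2, 7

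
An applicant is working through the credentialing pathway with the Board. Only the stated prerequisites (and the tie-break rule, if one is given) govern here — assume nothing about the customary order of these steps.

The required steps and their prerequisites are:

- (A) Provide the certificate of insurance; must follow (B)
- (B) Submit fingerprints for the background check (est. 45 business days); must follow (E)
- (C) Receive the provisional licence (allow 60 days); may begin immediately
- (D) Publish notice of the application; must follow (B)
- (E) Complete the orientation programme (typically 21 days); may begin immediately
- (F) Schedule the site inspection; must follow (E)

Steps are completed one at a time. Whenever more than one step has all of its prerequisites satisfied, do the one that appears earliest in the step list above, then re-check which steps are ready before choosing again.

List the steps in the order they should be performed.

(C) → (E) → (B) → (A) → (D) → (F)

Nothing is required for (C) and (E). (C) is listed earlier → (C) first.
(E) is the only step now ready → (E).
(B) and (F) are both available; (B) is listed earlier → (B).
(A), (D) and (F) are all available; (A) is listed earlier → (A).
Now (D) and (F) have their prerequisites met. (D) is listed earlier, so (D) next.
Next only (F) has its prerequisites met → (F).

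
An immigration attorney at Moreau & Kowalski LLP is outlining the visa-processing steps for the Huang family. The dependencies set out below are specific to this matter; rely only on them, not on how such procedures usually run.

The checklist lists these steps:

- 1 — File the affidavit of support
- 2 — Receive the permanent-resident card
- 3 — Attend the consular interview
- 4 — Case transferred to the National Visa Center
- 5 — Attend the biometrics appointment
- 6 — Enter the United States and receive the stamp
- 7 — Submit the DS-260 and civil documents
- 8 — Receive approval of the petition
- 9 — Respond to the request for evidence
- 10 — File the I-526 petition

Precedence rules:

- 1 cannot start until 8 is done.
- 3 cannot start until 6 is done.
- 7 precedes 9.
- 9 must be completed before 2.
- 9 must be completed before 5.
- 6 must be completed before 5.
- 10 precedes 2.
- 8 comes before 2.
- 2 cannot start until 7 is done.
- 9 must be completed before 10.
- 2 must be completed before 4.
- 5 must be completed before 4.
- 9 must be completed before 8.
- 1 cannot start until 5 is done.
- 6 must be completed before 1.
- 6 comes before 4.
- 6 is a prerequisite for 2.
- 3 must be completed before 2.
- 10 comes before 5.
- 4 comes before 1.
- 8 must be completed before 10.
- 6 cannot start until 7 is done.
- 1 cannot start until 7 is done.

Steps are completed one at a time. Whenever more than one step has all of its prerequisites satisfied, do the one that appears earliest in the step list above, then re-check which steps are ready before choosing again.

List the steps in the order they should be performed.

Only 7 has no prerequisites, so it is first.
6 and 9 are both available; 6 is listed earlier → 6.
3 and 9 are both available; 3 is listed earlier → 3.
Next only 9 has its prerequisites met → 9.
Next only 8 has its prerequisites met → 8.
10 needed 8 and 9, now all done → 10.
Now 2 and 5 have their prerequisites met. 2 is listed earlier, so 2 next.
5 is the only step now ready → 5.
4 needed 2, 5 and 6, now all done → 4.
Next only 1 has its prerequisites met → 1.

7, 6, 3, 9, 8, 10, 2, 5, 4, 1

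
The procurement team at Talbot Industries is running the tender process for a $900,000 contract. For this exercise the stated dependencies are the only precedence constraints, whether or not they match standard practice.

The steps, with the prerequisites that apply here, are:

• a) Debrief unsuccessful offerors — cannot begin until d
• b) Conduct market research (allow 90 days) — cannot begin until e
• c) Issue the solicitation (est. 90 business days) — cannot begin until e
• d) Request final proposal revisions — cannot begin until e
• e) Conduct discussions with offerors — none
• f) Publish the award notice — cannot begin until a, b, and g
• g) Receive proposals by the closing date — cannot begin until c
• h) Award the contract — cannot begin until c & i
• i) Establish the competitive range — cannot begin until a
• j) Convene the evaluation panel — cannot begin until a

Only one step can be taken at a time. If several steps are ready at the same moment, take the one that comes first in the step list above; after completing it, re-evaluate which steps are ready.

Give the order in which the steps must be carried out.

e b c d a g f i h j

e is the only step with nothing outstanding, so it goes first.
Ready: b, c and d. b is listed earlier → b.
c and d are both available; c is listed earlier → c.
Now d and g have their prerequisites met. d is listed earlier, so d next.
a now also ready, so the ready set is {a, g}; a is listed earlier → a.
i and j now also ready, so the ready set is {g, i, j}; g is listed earlier → g.
f now also ready, so the ready set is {f, i, j}; f is listed earlier → f.
Ready: i and j. i is listed earlier → i.
Ready: h and j. h is listed earlier → h.
j needed a, now all done → j.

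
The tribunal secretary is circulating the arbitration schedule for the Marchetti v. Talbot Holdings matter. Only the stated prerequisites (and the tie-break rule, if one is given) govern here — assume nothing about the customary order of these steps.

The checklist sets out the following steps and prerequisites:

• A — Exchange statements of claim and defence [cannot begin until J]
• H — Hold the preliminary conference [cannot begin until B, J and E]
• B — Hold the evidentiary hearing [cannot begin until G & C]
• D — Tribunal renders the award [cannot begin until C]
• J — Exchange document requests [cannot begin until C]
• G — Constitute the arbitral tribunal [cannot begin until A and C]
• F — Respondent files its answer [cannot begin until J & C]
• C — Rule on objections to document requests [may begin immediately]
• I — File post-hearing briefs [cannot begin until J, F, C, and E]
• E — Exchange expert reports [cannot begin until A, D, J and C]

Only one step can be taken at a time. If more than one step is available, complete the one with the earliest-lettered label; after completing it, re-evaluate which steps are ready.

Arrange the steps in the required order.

C D J A E F G B H I

C is the only step with nothing outstanding, so it goes first.
D and J are both available; D has the earlier label → D.
That leaves J as the only ready step → J.
Ready: A and F. A has the earlier label → A.
E and G now also ready, so the ready set is {E, F, G}; E has the earlier label → E.
Now F and G have their prerequisites met. F has the earlier label, so F next.
Now G and I have their prerequisites met. G has the earlier label, so G next.
Now B and I have their prerequisites met. B has the earlier label, so B next.
H now also ready, so the ready set is {H, I}; H has the earlier label → H.
I is the only step now ready → I.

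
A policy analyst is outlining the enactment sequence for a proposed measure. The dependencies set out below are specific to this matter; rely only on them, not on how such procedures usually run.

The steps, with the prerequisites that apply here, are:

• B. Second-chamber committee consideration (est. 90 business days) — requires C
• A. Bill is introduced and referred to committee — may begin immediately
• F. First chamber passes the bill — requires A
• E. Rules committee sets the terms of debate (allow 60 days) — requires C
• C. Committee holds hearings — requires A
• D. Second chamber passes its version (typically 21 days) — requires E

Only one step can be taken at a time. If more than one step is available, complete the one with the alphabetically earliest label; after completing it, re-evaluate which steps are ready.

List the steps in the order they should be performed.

A has no prerequisites → A first.
Now C and F have their prerequisites met. C has the earlier label, so C next.
B, E and F are all available; B has the earlier label → B.
Ready: E and F. E has the earlier label → E.
D now also ready, so the ready set is {D, F}; D has the earlier label → D.
F needed A, now all done → F.

A → C → B → E → D → F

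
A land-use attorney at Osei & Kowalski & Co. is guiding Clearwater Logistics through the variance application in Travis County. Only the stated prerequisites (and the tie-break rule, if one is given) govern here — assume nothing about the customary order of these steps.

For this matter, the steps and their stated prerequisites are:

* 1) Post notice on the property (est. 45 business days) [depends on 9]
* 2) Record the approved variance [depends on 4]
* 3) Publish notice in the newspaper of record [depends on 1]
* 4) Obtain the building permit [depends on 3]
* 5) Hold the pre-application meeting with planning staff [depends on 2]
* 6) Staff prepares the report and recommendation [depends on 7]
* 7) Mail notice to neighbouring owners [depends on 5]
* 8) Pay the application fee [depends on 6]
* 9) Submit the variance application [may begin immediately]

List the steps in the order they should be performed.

Only 9 has no prerequisites, so it is first.
1 needed 9, now all done → 1.
3 needed 1, now all done → 3.
4 is the only step now ready → 4.
2 needed 4, now all done → 2.
That leaves 5 as the only ready step → 5.
7 needed 5, now all done → 7.
Next only 6 has its prerequisites met → 6.
Next only 8 has its prerequisites met → 8.

9, 1, 3, 4, 2, 5, 7, 6, 8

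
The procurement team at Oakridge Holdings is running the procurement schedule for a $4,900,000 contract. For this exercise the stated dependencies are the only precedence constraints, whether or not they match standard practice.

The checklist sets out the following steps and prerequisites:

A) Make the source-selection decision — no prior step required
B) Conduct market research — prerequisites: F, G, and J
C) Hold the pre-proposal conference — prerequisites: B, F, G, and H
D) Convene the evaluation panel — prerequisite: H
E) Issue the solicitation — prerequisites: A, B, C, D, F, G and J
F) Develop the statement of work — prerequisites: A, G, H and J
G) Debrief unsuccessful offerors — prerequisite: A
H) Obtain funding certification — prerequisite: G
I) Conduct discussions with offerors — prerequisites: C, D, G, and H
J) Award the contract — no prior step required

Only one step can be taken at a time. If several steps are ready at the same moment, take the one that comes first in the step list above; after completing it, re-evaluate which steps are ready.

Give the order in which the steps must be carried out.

Nothing is required for A and J. A is listed earlier → A first.
G now also ready, so the ready set is {G, J}; G is listed earlier → G.
H and J are both available; H is listed earlier → H.
Now D and J have their prerequisites met. D is listed earlier, so D next.
Next only J has its prerequisites met → J.
Next only F has its prerequisites met → F.
Next only B has its prerequisites met → B.
C needed B, F, G and H, now all done → C.
E and I are both available; E is listed earlier → E.
I needed C, D, G and H, now all done → I.

A, G, H, D, J, F, B, C, E, I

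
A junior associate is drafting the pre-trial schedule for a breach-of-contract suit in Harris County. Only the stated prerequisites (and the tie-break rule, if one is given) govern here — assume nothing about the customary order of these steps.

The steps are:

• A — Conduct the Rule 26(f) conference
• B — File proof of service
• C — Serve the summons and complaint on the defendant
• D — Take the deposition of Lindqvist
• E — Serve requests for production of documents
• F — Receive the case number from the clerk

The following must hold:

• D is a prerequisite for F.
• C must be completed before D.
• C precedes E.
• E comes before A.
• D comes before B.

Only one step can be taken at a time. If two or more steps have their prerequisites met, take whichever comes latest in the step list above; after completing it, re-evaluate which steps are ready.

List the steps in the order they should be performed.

C, E, D, F, B, A

C has no prerequisites → C first.
Now E and D have their prerequisites met. E is listed later, so E next.
D and A are both available; D is listed later → D.
F and B now also ready, so the ready set is {F, B, A}; F is listed later → F.
Now B and A have their prerequisites met. B is listed later, so B next.
A needed E, now all done → A.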